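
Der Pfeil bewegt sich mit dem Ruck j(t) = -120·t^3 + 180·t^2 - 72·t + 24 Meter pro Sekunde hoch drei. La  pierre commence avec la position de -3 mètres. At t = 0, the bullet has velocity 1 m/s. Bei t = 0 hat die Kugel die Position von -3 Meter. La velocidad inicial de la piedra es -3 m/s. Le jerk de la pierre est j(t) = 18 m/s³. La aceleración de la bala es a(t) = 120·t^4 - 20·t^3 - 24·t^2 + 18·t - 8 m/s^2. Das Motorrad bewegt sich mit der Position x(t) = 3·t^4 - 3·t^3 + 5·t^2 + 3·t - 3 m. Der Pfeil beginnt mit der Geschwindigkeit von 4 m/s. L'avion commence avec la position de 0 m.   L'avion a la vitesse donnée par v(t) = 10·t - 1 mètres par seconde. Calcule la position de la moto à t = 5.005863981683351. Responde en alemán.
Aus der Gleichung für die Position x(t) = 3·t^4 - 3·t^3 + 5·t^2 + 3·t - 3, setzen wir t = 5.005863981683351 ein und erhalten x = 1644.80147754783.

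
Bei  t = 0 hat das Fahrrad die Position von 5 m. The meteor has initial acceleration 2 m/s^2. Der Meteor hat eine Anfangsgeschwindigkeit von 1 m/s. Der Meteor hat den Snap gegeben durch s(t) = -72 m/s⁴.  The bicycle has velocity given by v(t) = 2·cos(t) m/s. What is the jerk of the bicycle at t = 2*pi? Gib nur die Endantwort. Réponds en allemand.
j(2*pi) = -2.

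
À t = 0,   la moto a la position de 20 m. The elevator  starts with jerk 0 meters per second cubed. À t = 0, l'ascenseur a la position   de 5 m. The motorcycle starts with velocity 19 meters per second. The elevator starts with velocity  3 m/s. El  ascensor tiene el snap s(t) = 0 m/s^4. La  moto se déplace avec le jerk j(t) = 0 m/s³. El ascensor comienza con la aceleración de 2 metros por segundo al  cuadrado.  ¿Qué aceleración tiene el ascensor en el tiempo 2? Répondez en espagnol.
Necesitamos integrar nuestra ecuación del snap s(t) = 0 2 veces. Integrando el snap y usando la condición inicial j(0) = 0, obtenemos j(t) = 0. Integrando la sacudida y usando la condición inicial a(0) = 2, obtenemos a(t) = 2. Usando a(t) = 2 y sustituyendo t = 2, encontramos a = 2.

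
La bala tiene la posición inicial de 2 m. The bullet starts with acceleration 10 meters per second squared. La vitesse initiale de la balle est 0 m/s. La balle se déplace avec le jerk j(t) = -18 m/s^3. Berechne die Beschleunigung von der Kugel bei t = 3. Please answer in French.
Nous devons trouver l'intégrale de notre équation du jerk j(t) = -18 1 fois. La primitive du jerk, avec a(0) = 10, donne l'accélération: a(t) = 10 - 18·t. En utilisant a(t) = 10 - 18·t et en substituant t = 3, nous trouvons a = -44.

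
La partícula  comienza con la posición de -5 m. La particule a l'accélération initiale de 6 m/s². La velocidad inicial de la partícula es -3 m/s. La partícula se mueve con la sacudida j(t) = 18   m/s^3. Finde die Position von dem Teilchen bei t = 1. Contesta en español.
Debemos encontrar la integral de nuestra ecuación de la sacudida j(t) = 18 3 veces. La integral de la sacudida es la aceleración. Usando a(0) = 6, obtenemos a(t) = 18·t + 6. La integral de la aceleración es la velocidad. Usando v(0) = -3, obtenemos v(t) = 9·t^2 + 6·t - 3. Integrando la velocidad y usando la condición inicial x(0) = -5, obtenemos x(t) = 3·t^3 + 3·t^2 - 3·t - 5. Usando x(t) = 3·t^3 + 3·t^2 - 3·t - 5 y sustituyendo t = 1, encontramos x = -2.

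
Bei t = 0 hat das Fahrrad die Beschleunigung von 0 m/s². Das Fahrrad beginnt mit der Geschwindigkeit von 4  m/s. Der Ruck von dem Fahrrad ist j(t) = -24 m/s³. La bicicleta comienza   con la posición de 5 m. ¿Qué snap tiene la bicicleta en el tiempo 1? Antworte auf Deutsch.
Um dies zu lösen, müssen wir 1 Ableitung unserer Gleichung für den Ruck j(t) = -24 nehmen. Mit d/dt von j(t) finden wir s(t) = 0. Wir haben den Snap s(t) = 0. Durch Einsetzen von t = 1: s(1) = 0.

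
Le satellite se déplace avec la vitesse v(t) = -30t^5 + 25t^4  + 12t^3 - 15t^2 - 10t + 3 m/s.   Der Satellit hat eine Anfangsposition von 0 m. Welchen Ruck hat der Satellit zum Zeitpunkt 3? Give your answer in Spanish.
Para resolver esto, necesitamos tomar 2 derivadas de nuestra ecuación de la velocidad v(t) = -30·t^5 + 25·t^4 + 12·t^3 - 15·t^2 - 10·t + 3. La derivada de la velocidad da la aceleración: a(t) = -150·t^4 + 100·t^3 + 36·t^2 - 30·t - 10. Derivando la aceleración, obtenemos la sacudida: j(t) = -600·t^3 + 300·t^2 + 72·t - 30. Usando j(t) = -600·t^3 + 300·t^2 + 72·t - 30 y sustituyendo t = 3, encontramos j = -13314.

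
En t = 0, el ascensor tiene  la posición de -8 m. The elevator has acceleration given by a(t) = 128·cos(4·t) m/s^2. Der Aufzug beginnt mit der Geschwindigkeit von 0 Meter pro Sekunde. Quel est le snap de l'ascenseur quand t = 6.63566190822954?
Pour résoudre ceci, nous devons prendre 2 dérivées de notre équation de l'accélération a(t) = 128·cos(4·t). En prenant d/dt de a(t), nous trouvons j(t) = -512·sin(4·t). La dérivée du jerk donne le snap: s(t) = -2048·cos(4·t). En utilisant s(t) = -2048·cos(4·t) et en substituant t = 6.63566190822954, nous trouvons s = -328.082840119792.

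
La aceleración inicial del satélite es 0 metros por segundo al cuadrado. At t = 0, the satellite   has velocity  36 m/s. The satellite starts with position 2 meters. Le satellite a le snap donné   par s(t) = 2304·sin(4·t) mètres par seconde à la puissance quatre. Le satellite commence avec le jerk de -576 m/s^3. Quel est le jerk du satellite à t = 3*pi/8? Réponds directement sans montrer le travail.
La réponse est 0.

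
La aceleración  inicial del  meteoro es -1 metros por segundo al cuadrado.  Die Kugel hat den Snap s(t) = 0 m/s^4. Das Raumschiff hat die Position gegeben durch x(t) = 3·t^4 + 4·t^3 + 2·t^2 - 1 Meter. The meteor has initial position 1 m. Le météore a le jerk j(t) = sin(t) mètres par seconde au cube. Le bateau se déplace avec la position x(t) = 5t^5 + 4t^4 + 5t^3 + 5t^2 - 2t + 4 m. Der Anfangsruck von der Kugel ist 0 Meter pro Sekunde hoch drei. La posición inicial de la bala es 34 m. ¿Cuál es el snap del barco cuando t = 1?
Partiendo de la posición x(t) = 5·t^5 + 4·t^4 + 5·t^3 + 5·t^2 - 2·t + 4, tomamos 4 derivadas. Tomando d/dt de x(t), encontramos v(t) = 25·t^4 + 16·t^3 + 15·t^2 + 10·t - 2. Tomando d/dt de v(t), encontramos a(t) = 100·t^3 + 48·t^2 + 30·t + 10. Derivando la aceleración, obtenemos la sacudida: j(t) = 300·t^2 + 96·t + 30. La derivada de la sacudida da el snap: s(t) = 600·t + 96. Usando s(t) = 600·t + 96 y sustituyendo t = 1, encontramos s = 696.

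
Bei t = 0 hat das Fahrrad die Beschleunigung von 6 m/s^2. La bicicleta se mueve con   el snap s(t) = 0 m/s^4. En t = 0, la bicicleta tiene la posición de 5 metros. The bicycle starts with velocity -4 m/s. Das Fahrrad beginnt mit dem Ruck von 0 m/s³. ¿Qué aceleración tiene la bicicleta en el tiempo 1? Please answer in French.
Nous devons intégrer notre équation du snap s(t) = 0 2 fois. L'intégrale du snap est le jerk. En utilisant j(0) = 0, nous obtenons j(t) = 0. En intégrant le jerk et en utilisant la condition initiale a(0) = 6, nous obtenons a(t) = 6. En utilisant a(t) = 6 et en substituant t = 1, nous trouvons a = 6.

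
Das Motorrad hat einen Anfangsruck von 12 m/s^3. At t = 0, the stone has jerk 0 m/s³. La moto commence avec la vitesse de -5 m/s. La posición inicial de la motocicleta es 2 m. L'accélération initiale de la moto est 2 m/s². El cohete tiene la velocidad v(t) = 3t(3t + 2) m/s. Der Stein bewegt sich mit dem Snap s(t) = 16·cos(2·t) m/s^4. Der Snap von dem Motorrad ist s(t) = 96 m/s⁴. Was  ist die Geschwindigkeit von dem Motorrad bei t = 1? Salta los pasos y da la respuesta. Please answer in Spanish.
v(1) = 19.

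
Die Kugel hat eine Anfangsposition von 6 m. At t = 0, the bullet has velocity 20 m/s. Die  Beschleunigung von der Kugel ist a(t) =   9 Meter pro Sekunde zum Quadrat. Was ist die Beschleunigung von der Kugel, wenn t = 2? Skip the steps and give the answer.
Bei t = 2, a = 9.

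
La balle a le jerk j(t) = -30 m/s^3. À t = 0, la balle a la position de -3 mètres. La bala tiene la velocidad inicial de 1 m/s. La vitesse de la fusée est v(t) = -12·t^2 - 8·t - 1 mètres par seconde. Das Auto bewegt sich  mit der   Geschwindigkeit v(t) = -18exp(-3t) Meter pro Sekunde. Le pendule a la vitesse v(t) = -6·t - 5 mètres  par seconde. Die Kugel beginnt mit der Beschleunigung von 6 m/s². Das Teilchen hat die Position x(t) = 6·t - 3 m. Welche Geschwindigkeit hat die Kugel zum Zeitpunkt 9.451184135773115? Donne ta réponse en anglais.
To find the answer, we compute 2 integrals of j(t) = -30. The antiderivative of jerk is acceleration. Using a(0) = 6, we get a(t) = 6 - 30·t. Finding the antiderivative of a(t) and using v(0) = 1: v(t) = -15·t^2 + 6·t + 1. We have velocity v(t) = -15·t^2 + 6·t + 1. Substituting t = 9.451184135773115: v(9.451184135773115) = -1282.16611870970.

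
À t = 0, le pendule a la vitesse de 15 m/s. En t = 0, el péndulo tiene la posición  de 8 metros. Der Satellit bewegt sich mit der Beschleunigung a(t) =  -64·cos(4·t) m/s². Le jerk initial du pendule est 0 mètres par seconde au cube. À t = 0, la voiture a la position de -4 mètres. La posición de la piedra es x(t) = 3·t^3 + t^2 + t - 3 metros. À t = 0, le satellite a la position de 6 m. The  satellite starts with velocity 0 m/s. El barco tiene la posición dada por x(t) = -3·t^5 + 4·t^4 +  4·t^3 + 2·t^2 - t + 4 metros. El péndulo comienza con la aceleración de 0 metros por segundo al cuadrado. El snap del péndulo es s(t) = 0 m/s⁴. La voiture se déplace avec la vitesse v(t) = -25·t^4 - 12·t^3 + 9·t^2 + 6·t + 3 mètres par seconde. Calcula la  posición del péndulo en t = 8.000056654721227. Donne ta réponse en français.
Nous devons intégrer notre équation du snap s(t) = 0 4 fois. L'intégrale du snap, avec j(0) = 0, donne le jerk: j(t) = 0. En intégrant le jerk et en utilisant la condition initiale a(0) = 0, nous obtenons a(t) = 0. L'intégrale de l'accélération, avec v(0) = 15, donne la vitesse: v(t) = 15. En intégrant la vitesse et en utilisant la condition initiale x(0) = 8, nous obtenons x(t) = 15·t + 8. En utilisant x(t) = 15·t + 8 et en substituant t = 8.000056654721227, nous trouvons x = 128.000849820818.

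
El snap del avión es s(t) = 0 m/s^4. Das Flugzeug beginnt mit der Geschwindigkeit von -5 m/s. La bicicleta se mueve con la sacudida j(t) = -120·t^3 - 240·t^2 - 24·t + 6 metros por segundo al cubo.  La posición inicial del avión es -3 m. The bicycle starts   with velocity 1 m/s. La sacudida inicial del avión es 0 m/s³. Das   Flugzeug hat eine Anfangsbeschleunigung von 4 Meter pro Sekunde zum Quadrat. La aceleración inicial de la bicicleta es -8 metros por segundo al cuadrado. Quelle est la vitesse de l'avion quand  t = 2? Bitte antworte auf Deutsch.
Wir müssen unsere Gleichung für den Snap s(t) = 0 3-mal integrieren. Das Integral von dem Snap, mit j(0) = 0, ergibt den Ruck: j(t) = 0. Die Stammfunktion von dem Ruck, mit a(0) = 4, ergibt die Beschleunigung: a(t) = 4. Durch Integration von der Beschleunigung und Verwendung der Anfangsbedingung v(0) = -5, erhalten wir v(t) = 4·t - 5. Wir haben die Geschwindigkeit v(t) = 4·t - 5. Durch Einsetzen von t = 2: v(2) = 3.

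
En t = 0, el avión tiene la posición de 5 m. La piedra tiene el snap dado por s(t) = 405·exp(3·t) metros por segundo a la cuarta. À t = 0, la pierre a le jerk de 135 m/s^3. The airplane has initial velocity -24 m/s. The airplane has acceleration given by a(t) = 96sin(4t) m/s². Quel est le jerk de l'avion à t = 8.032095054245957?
En partant de l'accélération a(t) = 96·sin(4·t), nous prenons 1 dérivée. La dérivée de l'accélération donne le jerk: j(t) = 384·cos(4·t). De l'équation du jerk j(t) = 384·cos(4·t), nous substituons t = 8.032095054245957 pour obtenir j = 290.595917768945.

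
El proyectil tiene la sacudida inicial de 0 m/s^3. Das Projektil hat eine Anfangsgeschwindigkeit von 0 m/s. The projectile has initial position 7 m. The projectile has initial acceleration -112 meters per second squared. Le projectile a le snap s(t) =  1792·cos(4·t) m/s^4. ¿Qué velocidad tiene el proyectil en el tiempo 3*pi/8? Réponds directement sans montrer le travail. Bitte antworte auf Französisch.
v(3*pi/8) = 28.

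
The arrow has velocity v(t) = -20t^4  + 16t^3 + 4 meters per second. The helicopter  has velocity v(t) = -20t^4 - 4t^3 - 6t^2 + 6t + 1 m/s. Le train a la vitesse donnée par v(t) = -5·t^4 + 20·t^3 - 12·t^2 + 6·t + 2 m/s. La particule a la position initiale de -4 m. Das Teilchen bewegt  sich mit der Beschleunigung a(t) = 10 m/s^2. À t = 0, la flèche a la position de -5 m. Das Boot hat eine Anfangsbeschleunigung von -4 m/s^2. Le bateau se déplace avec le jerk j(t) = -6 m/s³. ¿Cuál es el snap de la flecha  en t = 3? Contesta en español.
Para resolver esto, necesitamos tomar 3 derivadas de nuestra ecuación de la velocidad v(t) = -20·t^4 + 16·t^3 + 4. La derivada de la velocidad da la aceleración: a(t) = -80·t^3 + 48·t^2. Derivando la aceleración, obtenemos la sacudida: j(t) = -240·t^2 + 96·t. Tomando d/dt de j(t), encontramos s(t) = 96 - 480·t. Usando s(t) = 96 - 480·t y sustituyendo t = 3, encontramos s = -1344.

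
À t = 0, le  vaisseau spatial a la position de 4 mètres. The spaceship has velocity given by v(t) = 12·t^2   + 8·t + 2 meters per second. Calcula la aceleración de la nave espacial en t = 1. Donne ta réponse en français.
En partant de la vitesse v(t) = 12·t^2 + 8·t + 2, nous prenons 1 dérivée. En dérivant la vitesse, nous obtenons l'accélération: a(t) = 24·t + 8. Nous avons l'accélération a(t) = 24·t + 8. En substituant t = 1: a(1) = 32.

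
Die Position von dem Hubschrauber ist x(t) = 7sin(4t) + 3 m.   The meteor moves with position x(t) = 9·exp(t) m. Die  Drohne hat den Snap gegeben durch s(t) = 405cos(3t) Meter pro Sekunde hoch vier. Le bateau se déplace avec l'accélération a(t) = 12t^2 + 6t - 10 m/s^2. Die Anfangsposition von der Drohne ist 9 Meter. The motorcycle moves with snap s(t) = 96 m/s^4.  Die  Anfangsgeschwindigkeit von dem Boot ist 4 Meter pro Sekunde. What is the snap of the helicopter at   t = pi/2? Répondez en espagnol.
Partiendo de la posición x(t) = 7·sin(4·t) + 3, tomamos 4 derivadas. Derivando la posición, obtenemos la velocidad: v(t) = 28·cos(4·t). Derivando la velocidad, obtenemos la aceleración: a(t) = -112·sin(4·t). Tomando d/dt de a(t), encontramos j(t) = -448·cos(4·t). Derivando la sacudida, obtenemos el snap: s(t) = 1792·sin(4·t). De la ecuación del snap s(t) = 1792·sin(4·t), sustituimos t = pi/2 para obtener s = 0.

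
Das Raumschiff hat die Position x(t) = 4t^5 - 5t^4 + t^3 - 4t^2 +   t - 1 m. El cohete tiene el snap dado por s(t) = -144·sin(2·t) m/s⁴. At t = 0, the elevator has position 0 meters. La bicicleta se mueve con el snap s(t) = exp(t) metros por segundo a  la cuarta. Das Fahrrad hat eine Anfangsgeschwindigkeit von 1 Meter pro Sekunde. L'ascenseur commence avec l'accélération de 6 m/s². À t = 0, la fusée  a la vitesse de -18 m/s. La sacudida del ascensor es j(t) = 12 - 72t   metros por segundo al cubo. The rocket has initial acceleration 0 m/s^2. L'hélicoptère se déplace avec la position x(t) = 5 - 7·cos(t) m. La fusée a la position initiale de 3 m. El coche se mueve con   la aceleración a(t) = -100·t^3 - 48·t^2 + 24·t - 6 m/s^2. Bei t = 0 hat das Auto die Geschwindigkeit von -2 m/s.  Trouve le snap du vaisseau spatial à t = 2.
Pour résoudre ceci, nous devons prendre 4 dérivées de notre équation de la position x(t) = 4·t^5 - 5·t^4 + t^3 - 4·t^2 + t - 1. En prenant d/dt de x(t), nous trouvons v(t) = 20·t^4 - 20·t^3 + 3·t^2 - 8·t + 1. La dérivée de la vitesse donne l'accélération: a(t) = 80·t^3 - 60·t^2 + 6·t - 8. La dérivée de l'accélération donne le jerk: j(t) = 240·t^2 - 120·t + 6. En prenant d/dt de j(t), nous trouvons s(t) = 480·t - 120. En utilisant s(t) = 480·t - 120 et en substituant t = 2, nous trouvons s = 840.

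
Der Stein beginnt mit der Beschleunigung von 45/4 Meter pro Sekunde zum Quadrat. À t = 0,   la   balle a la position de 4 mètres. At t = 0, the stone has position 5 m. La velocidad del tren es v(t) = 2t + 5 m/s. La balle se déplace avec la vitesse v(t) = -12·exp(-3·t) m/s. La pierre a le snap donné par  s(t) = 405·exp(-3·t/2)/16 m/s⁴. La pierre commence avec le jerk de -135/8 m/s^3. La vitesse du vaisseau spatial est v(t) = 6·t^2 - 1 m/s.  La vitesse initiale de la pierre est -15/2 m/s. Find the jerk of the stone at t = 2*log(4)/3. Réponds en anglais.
Starting from snap s(t) = 405·exp(-3·t/2)/16, we take 1 antiderivative. Integrating snap and using the initial condition j(0) = -135/8, we get j(t) = -135·exp(-3·t/2)/8. Using j(t) = -135·exp(-3·t/2)/8 and substituting t = 2*log(4)/3, we find j = -135/32.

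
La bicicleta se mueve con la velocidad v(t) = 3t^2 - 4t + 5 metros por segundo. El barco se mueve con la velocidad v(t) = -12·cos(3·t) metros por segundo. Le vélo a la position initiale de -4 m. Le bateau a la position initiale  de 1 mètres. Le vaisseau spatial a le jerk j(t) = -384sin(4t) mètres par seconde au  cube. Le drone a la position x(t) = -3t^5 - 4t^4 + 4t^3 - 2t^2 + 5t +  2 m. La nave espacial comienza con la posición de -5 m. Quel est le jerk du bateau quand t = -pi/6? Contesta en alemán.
Um dies zu lösen, müssen wir 2 Ableitungen unserer Gleichung für die Geschwindigkeit v(t) = -12·cos(3·t) nehmen. Durch Ableiten von der Geschwindigkeit erhalten wir die Beschleunigung: a(t) = 36·sin(3·t). Mit d/dt von a(t) finden wir j(t) = 108·cos(3·t). Wir haben den Ruck j(t) = 108·cos(3·t). Durch Einsetzen von t = -pi/6: j(-pi/6) = 0.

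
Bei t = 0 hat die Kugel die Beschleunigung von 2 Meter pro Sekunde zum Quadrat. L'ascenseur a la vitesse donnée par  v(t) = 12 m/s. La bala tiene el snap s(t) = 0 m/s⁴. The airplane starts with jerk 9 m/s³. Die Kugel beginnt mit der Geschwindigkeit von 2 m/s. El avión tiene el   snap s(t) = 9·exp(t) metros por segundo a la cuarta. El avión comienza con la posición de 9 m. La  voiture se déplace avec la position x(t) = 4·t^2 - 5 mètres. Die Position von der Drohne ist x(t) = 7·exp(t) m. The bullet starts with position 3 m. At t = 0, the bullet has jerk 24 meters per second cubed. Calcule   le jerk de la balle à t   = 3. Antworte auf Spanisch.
Para resolver esto, necesitamos tomar 1 antiderivada de nuestra ecuación del snap s(t) = 0. Tomando ∫s(t)dt y aplicando j(0) = 24, encontramos j(t) = 24. De la ecuación de la sacudida j(t) = 24, sustituimos t = 3 para obtener j = 24.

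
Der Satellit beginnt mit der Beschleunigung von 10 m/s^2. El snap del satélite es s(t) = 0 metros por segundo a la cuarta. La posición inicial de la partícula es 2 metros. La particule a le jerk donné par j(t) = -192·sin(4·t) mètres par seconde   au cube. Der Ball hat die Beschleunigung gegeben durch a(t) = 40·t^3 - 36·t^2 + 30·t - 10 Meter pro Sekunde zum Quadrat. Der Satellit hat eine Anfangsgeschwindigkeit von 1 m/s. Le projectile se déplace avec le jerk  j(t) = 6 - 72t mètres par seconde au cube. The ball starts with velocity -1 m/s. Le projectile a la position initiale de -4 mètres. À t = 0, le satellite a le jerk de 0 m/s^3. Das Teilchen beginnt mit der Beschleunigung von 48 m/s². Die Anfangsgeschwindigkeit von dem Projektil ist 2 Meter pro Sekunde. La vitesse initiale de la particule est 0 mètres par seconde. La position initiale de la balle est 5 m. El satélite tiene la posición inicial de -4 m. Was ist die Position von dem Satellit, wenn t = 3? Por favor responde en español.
Debemos encontrar la integral de nuestra ecuación del snap s(t) = 0 4 veces. Integrando el snap y usando la condición inicial j(0) = 0, obtenemos j(t) = 0. La antiderivada de la sacudida, con a(0) = 10, da la aceleración: a(t) = 10. Tomando ∫a(t)dt y aplicando v(0) = 1, encontramos v(t) = 10·t + 1. Integrando la velocidad y usando la condición inicial x(0) = -4, obtenemos x(t) = 5·t^2 + t - 4. De la ecuación de la posición x(t) = 5·t^2 + t - 4, sustituimos t = 3 para obtener x = 44.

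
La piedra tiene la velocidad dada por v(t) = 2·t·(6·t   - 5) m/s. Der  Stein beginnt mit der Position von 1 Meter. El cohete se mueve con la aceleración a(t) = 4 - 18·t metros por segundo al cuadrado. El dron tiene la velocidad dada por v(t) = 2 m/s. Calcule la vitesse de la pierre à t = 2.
De l'équation de la vitesse v(t) = 2·t·(6·t - 5), nous substituons t = 2 pour obtenir v = 28.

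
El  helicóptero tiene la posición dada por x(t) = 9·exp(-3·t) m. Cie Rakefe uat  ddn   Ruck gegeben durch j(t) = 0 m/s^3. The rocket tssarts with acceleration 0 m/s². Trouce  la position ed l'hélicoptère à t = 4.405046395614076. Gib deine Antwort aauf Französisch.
Nous avons la position x(t) = 9·exp(-3·t). En substituant t = 4.405046395614076: x(4.405046395614076) = 0.0000164051604752364.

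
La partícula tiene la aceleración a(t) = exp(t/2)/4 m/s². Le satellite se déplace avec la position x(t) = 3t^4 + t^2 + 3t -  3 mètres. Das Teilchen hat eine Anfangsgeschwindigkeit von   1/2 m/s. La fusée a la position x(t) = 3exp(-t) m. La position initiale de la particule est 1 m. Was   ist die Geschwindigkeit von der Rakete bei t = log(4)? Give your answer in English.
Starting from position x(t) = 3·exp(-t), we take 1 derivative. Differentiating position, we get velocity: v(t) = -3·exp(-t). We have velocity v(t) = -3·exp(-t). Substituting t = log(4): v(log(4)) = -3/4.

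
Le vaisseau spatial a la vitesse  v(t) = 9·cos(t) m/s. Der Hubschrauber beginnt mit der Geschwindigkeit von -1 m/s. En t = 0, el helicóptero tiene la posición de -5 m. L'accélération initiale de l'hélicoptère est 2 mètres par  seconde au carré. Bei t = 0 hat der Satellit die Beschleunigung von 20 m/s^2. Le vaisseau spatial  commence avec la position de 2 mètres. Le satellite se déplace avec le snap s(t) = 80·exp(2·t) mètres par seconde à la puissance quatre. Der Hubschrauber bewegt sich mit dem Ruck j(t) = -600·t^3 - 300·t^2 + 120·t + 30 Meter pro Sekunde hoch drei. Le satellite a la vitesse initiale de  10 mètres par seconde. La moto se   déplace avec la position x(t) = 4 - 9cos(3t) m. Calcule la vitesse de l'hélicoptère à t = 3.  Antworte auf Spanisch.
Debemos encontrar la integral de nuestra ecuación de la sacudida j(t) = -600·t^3 - 300·t^2 + 120·t + 30 2 veces. Integrando la sacudida y usando la condición inicial a(0) = 2, obtenemos a(t) = -150·t^4 - 100·t^3 + 60·t^2 + 30·t + 2. La integral de la aceleración, con v(0) = -1, da la velocidad: v(t) = -30·t^5 - 25·t^4 + 20·t^3 + 15·t^2 + 2·t - 1. Usando v(t) = -30·t^5 - 25·t^4 + 20·t^3 + 15·t^2 + 2·t - 1 y sustituyendo t = 3, encontramos v = -8635.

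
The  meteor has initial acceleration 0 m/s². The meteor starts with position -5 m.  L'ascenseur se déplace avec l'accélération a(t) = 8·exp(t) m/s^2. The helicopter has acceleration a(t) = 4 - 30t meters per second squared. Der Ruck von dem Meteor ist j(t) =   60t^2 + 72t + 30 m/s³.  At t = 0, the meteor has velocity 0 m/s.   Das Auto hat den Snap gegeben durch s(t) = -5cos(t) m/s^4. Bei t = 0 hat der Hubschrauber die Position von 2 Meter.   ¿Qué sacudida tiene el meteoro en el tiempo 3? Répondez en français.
En utilisant j(t) = 60·t^2 + 72·t + 30 et en substituant t = 3, nous trouvons j = 786.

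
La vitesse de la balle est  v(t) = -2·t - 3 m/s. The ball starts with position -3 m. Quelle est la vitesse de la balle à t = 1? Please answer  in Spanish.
Usando v(t) = -2·t - 3 y sustituyendo t = 1, encontramos v = -5.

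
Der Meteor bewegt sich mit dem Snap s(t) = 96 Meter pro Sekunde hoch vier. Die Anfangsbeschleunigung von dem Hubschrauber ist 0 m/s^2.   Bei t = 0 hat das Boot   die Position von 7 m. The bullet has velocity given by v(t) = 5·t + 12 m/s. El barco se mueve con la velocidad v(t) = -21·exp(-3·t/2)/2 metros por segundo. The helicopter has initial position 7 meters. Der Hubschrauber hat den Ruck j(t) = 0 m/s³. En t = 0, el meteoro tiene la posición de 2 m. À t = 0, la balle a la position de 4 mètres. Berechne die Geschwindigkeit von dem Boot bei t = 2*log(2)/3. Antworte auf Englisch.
Using v(t) = -21·exp(-3·t/2)/2 and substituting t = 2*log(2)/3, we find v = -21/4.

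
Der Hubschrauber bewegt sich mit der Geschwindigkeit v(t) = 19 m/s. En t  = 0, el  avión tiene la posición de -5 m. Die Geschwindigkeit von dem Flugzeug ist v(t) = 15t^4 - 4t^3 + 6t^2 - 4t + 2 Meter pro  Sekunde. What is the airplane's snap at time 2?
Starting from velocity v(t) = 15·t^4 - 4·t^3 + 6·t^2 - 4·t + 2, we take 3 derivatives. Differentiating velocity, we get acceleration: a(t) = 60·t^3 - 12·t^2 + 12·t - 4. The derivative of acceleration gives jerk: j(t) = 180·t^2 - 24·t + 12. Taking d/dt of j(t), we find s(t) = 360·t - 24. Using s(t) = 360·t - 24 and substituting t = 2, we find s = 696.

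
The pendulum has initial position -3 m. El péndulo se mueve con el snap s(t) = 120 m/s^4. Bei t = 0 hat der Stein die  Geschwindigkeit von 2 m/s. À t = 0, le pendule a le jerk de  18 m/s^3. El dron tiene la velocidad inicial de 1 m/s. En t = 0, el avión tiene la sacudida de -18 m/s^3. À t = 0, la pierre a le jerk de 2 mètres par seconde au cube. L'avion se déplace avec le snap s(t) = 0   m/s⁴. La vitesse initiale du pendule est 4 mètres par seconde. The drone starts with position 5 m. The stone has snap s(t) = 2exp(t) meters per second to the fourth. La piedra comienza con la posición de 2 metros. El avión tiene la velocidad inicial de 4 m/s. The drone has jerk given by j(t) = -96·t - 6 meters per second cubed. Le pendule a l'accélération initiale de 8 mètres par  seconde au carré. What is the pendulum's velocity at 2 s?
To find the answer, we compute 3 integrals of s(t) = 120. Finding the integral of s(t) and using j(0) = 18: j(t) = 120·t + 18. The antiderivative of jerk, with a(0) = 8, gives acceleration: a(t) = 60·t^2 + 18·t + 8. The integral of acceleration, with v(0) = 4, gives velocity: v(t) = 20·t^3 + 9·t^2 + 8·t + 4. From the given velocity equation v(t) = 20·t^3 + 9·t^2 + 8·t + 4, we substitute t = 2 to get v = 216.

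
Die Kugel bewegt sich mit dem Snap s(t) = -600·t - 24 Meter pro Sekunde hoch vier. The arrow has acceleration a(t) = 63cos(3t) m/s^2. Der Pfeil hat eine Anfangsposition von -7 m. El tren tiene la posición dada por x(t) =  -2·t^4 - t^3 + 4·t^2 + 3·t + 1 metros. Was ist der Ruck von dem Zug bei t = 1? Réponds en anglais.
Starting from position x(t) = -2·t^4 - t^3 + 4·t^2 + 3·t + 1, we take 3 derivatives. Taking d/dt of x(t), we find v(t) = -8·t^3 - 3·t^2 + 8·t + 3. Taking d/dt of v(t), we find a(t) = -24·t^2 - 6·t + 8. Differentiating acceleration, we get jerk: j(t) = -48·t - 6. Using j(t) = -48·t - 6 and substituting t = 1, we find j = -54.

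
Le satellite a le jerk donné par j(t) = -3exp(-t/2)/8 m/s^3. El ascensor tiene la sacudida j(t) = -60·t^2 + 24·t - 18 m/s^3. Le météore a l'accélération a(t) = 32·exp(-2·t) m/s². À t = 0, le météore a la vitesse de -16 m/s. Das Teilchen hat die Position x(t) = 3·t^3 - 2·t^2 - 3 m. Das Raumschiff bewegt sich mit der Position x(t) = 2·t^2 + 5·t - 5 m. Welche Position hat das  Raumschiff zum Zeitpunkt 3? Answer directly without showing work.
Die Antwort ist 28.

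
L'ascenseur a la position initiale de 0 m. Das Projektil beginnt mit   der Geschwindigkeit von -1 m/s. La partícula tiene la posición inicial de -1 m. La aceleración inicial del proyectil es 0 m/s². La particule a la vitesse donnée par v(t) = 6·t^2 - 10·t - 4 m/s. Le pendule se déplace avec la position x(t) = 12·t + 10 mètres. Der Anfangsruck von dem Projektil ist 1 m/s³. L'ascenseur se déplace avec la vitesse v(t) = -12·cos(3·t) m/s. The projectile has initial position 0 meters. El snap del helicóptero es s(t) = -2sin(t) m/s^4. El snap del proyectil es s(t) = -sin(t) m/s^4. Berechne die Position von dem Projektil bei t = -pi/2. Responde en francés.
Pour résoudre ceci, nous devons prendre 4 primitives de notre équation du snap s(t) = -sin(t). En intégrant le snap et en utilisant la condition initiale j(0) = 1, nous obtenons j(t) = cos(t). L'intégrale du jerk est l'accélération. En utilisant a(0) = 0, nous obtenons a(t) = sin(t). L'intégrale de l'accélération est la vitesse. En utilisant v(0) = -1, nous obtenons v(t) = -cos(t). La primitive de la vitesse est la position. En utilisant x(0) = 0, nous obtenons x(t) = -sin(t). De l'équation de la position x(t) = -sin(t), nous substituons t = -pi/2 pour obtenir x = 1.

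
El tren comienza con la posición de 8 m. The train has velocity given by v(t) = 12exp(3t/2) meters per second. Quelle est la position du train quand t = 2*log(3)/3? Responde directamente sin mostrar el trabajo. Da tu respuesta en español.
x(2*log(3)/3) = 24.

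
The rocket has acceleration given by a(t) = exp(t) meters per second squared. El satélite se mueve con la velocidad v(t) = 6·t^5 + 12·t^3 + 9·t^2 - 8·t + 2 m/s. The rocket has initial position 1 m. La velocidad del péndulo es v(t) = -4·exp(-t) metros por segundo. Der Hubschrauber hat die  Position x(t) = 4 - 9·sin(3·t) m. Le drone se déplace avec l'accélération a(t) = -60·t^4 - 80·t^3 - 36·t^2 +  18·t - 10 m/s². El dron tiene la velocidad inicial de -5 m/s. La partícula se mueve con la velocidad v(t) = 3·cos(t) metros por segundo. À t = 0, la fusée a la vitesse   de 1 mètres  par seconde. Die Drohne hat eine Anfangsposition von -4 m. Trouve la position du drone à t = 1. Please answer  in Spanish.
Necesitamos integrar nuestra ecuación de la aceleración a(t) = -60·t^4 - 80·t^3 - 36·t^2 + 18·t - 10 2 veces. Tomando ∫a(t)dt y aplicando v(0) = -5, encontramos v(t) = -12·t^5 - 20·t^4 - 12·t^3 + 9·t^2 - 10·t - 5. Tomando ∫v(t)dt y aplicando x(0) = -4, encontramos x(t) = -2·t^6 - 4·t^5 - 3·t^4 + 3·t^3 - 5·t^2 - 5·t - 4. De la ecuación de la posición x(t) = -2·t^6 - 4·t^5 - 3·t^4 + 3·t^3 - 5·t^2 - 5·t - 4, sustituimos t = 1 para obtener x = -20.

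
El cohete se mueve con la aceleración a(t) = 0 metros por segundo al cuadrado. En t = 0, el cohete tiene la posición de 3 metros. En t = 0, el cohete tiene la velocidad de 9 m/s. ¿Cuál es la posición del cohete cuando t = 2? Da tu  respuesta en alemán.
Um dies zu lösen, müssen wir 2 Stammfunktionen unserer Gleichung für die Beschleunigung a(t) = 0 finden. Die Stammfunktion von der Beschleunigung ist die Geschwindigkeit. Mit v(0) = 9 erhalten wir v(t) = 9. Die Stammfunktion von der Geschwindigkeit ist die Position. Mit x(0) = 3 erhalten wir x(t) = 9·t + 3. Aus der Gleichung für die Position x(t) = 9·t + 3, setzen wir t = 2 ein und erhalten x = 21.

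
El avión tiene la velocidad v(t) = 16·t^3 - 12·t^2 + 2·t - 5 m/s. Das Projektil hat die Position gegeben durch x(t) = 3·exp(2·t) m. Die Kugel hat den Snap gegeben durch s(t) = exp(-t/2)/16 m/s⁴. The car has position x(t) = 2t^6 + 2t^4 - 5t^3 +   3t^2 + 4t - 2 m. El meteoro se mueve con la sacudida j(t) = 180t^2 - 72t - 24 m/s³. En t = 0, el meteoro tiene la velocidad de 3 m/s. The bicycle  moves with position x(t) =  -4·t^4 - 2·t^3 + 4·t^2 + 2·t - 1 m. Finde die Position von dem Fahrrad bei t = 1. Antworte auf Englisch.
We have position x(t) = -4·t^4 - 2·t^3 + 4·t^2 + 2·t - 1. Substituting t = 1: x(1) = -1.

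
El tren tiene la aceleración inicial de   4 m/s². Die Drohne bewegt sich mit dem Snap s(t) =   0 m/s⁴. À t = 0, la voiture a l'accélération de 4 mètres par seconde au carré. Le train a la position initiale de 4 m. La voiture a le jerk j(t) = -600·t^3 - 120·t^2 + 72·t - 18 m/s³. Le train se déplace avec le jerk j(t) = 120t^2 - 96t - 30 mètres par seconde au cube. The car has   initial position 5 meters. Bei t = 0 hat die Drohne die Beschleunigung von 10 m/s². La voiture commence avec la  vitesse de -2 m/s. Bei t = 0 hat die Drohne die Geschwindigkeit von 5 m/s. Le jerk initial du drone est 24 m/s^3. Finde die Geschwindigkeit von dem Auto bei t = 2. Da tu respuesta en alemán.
Wir müssen unsere Gleichung für den Ruck j(t) = -600·t^3 - 120·t^2 + 72·t - 18 2-mal integrieren. Das Integral von dem Ruck ist die Beschleunigung. Mit a(0) = 4 erhalten wir a(t) = -150·t^4 - 40·t^3 + 36·t^2 - 18·t + 4. Die Stammfunktion von der Beschleunigung, mit v(0) = -2, ergibt die Geschwindigkeit: v(t) = -30·t^5 - 10·t^4 + 12·t^3 - 9·t^2 + 4·t - 2. Wir haben die Geschwindigkeit v(t) = -30·t^5 - 10·t^4 + 12·t^3 - 9·t^2 + 4·t - 2. Durch Einsetzen von t = 2: v(2) = -1054.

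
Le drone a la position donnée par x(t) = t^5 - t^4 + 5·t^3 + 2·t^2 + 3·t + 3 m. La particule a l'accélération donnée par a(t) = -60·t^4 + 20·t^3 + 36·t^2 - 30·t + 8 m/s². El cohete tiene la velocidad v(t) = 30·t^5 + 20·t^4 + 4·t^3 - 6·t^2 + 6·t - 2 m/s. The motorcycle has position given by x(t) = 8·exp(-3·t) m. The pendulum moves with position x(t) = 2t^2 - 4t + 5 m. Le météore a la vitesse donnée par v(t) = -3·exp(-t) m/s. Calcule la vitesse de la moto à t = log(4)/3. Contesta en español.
Debemos derivar nuestra ecuación de la posición x(t) = 8·exp(-3·t) 1 vez. La derivada de la posición da la velocidad: v(t) = -24·exp(-3·t). De la ecuación de la velocidad v(t) = -24·exp(-3·t), sustituimos t = log(4)/3 para obtener v = -6.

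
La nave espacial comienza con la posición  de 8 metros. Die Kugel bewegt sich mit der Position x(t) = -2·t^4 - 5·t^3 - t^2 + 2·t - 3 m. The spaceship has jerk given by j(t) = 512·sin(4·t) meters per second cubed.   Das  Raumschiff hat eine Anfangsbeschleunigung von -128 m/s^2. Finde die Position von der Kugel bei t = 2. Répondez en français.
De l'équation de la position x(t) = -2·t^4 - 5·t^3 - t^2 + 2·t - 3, nous substituons t = 2 pour obtenir x = -75.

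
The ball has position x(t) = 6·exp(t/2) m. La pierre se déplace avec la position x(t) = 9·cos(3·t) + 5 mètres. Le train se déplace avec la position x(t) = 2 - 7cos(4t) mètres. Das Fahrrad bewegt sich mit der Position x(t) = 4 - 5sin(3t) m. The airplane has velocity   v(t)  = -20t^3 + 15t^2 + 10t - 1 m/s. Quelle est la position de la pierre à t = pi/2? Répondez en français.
En utilisant x(t) = 9·cos(3·t) + 5 et en substituant t = pi/2, nous trouvons x = 5.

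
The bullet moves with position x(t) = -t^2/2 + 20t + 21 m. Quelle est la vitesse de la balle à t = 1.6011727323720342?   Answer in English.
We must differentiate our position equation x(t) = -t^2/2 + 20·t + 21 1 time. Taking d/dt of x(t), we find v(t) = 20 - t. Using v(t) = 20 - t and substituting t = 1.6011727323720342, we find v = 18.3988272676280.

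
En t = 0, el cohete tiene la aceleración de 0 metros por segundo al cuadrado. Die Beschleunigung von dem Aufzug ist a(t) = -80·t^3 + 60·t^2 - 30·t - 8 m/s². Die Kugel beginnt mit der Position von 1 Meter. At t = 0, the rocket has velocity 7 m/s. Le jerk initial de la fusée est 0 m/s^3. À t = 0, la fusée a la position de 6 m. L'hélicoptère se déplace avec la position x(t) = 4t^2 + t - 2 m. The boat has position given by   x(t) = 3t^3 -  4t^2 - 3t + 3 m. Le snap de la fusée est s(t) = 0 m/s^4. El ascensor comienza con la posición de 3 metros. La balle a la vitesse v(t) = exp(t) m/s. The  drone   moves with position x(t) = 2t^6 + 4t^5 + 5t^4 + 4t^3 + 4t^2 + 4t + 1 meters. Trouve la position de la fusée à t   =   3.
En partant du snap s(t) = 0, nous prenons 4 intégrales. L'intégrale du snap est le jerk. En utilisant j(0) = 0, nous obtenons j(t) = 0. L'intégrale du jerk est l'accélération. En utilisant a(0) = 0, nous obtenons a(t) = 0. L'intégrale de l'accélération, avec v(0) = 7, donne la vitesse: v(t) = 7. La primitive de la vitesse, avec x(0) = 6, donne la position: x(t) = 7·t + 6. En utilisant x(t) = 7·t + 6 et en substituant t = 3, nous trouvons x = 27.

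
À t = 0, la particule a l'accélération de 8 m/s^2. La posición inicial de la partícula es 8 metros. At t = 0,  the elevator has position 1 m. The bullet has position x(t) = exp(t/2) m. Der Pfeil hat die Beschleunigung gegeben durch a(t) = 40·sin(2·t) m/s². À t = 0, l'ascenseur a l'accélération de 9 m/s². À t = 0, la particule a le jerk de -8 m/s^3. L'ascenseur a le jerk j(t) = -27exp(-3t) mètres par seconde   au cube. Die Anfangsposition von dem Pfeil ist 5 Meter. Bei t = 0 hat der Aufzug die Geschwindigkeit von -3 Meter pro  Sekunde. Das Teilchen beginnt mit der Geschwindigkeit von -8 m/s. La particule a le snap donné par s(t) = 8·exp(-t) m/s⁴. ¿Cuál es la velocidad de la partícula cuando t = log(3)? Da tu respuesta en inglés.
To find the answer, we compute 3 integrals of s(t) = 8·exp(-t). Integrating snap and using the initial condition j(0) = -8, we get j(t) = -8·exp(-t). The integral of jerk is acceleration. Using a(0) = 8, we get a(t) = 8·exp(-t). Taking ∫a(t)dt and applying v(0) = -8, we find v(t) = -8·exp(-t). From the given velocity equation v(t) = -8·exp(-t), we substitute t = log(3) to get v = -8/3.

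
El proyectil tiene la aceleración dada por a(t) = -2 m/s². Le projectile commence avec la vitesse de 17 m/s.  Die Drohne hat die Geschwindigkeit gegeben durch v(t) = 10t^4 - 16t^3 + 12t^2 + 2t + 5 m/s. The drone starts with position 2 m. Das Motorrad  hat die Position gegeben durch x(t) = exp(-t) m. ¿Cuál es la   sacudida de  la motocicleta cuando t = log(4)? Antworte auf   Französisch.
En partant de la position x(t) = exp(-t), nous prenons 3 dérivées. En dérivant la position, nous obtenons la vitesse: v(t) = -exp(-t). En dérivant la vitesse, nous obtenons l'accélération: a(t) = exp(-t). En dérivant l'accélération, nous obtenons le jerk: j(t) = -exp(-t). En utilisant j(t) = -exp(-t) et en substituant t = log(4), nous trouvons j = -1/4.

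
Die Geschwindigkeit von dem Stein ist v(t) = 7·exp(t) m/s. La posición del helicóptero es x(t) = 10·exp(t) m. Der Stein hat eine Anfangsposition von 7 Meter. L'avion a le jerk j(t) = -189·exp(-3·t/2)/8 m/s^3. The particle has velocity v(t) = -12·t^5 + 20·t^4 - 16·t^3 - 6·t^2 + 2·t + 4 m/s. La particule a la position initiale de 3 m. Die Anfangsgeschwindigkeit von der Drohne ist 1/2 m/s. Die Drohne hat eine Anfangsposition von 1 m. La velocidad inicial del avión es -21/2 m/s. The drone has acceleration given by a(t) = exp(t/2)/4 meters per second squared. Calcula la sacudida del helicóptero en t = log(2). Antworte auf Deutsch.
Ausgehend von der Position x(t) = 10·exp(t), nehmen wir 3 Ableitungen. Mit d/dt von x(t) finden wir v(t) = 10·exp(t). Durch Ableiten von der Geschwindigkeit erhalten wir die Beschleunigung: a(t) = 10·exp(t). Durch Ableiten von der Beschleunigung erhalten wir den Ruck: j(t) = 10·exp(t). Aus der Gleichung für den Ruck j(t) = 10·exp(t), setzen wir t = log(2) ein und erhalten j = 20.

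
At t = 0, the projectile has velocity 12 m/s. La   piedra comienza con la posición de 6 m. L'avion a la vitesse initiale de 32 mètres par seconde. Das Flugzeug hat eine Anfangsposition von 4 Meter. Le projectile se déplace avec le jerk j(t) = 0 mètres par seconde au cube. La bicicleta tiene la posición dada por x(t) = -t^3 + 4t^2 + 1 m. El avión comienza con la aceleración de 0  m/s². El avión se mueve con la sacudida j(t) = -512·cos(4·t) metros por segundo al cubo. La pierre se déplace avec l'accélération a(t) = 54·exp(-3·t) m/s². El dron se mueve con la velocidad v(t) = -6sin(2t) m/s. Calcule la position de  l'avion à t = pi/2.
En partant du jerk j(t) = -512·cos(4·t), nous prenons 3 intégrales. La primitive du jerk, avec a(0) = 0, donne l'accélération: a(t) = -128·sin(4·t). En prenant ∫a(t)dt et en appliquant v(0) = 32, nous trouvons v(t) = 32·cos(4·t). En intégrant la vitesse et en utilisant la condition initiale x(0) = 4, nous obtenons x(t) = 8·sin(4·t) + 4. Nous avons la position x(t) = 8·sin(4·t) + 4. En substituant t = pi/2: x(pi/2) = 4.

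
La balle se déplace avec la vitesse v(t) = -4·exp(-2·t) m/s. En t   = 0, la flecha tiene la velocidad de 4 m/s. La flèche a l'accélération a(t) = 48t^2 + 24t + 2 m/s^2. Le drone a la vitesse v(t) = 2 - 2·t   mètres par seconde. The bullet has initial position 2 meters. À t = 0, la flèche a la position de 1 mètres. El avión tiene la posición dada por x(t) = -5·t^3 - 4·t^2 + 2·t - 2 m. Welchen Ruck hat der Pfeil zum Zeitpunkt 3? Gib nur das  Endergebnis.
Der Ruck bei t = 3 ist j = 312.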